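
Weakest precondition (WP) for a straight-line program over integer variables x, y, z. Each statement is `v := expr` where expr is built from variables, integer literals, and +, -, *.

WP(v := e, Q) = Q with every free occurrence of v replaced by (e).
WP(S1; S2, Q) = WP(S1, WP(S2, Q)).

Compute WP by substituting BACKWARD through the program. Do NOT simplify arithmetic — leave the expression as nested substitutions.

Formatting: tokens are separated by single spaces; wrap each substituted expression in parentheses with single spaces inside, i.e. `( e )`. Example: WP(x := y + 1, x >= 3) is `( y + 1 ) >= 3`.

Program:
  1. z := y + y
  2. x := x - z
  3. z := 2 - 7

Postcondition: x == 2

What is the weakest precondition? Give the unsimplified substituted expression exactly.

post: x == 2
stmt 3: z := 2 - 7  -- replace 0 occurrence(s) of z with (2 - 7)
  => x == 2
stmt 2: x := x - z  -- replace 1 occurrence(s) of x with (x - z)
  => ( x - z ) == 2
stmt 1: z := y + y  -- replace 1 occurrence(s) of z with (y + y)
  => ( x - ( y + y ) ) == 2

Answer: ( x - ( y + y ) ) == 2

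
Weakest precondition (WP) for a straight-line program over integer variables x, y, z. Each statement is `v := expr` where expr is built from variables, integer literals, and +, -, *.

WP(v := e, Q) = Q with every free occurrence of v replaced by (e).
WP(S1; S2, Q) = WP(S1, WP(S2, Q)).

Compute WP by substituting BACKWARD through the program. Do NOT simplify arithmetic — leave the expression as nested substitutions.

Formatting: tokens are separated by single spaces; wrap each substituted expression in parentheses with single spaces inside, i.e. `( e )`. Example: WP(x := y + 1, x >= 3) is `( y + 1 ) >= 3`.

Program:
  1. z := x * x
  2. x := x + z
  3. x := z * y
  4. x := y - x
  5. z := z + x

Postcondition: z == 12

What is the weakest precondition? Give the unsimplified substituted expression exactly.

post: z == 12
stmt 5: z := z + x  -- replace 1 occurrence(s) of z with (z + x)
  => ( z + x ) == 12
stmt 4: x := y - x  -- replace 1 occurrence(s) of x with (y - x)
  => ( z + ( y - x ) ) == 12
stmt 3: x := z * y  -- replace 1 occurrence(s) of x with (z * y)
  => ( z + ( y - ( z * y ) ) ) == 12
stmt 2: x := x + z  -- replace 0 occurrence(s) of x with (x + z)
  => ( z + ( y - ( z * y ) ) ) == 12
stmt 1: z := x * x  -- replace 2 occurrence(s) of z with (x * x)
  => ( ( x * x ) + ( y - ( ( x * x ) * y ) ) ) == 12

Answer: ( ( x * x ) + ( y - ( ( x * x ) * y ) ) ) == 12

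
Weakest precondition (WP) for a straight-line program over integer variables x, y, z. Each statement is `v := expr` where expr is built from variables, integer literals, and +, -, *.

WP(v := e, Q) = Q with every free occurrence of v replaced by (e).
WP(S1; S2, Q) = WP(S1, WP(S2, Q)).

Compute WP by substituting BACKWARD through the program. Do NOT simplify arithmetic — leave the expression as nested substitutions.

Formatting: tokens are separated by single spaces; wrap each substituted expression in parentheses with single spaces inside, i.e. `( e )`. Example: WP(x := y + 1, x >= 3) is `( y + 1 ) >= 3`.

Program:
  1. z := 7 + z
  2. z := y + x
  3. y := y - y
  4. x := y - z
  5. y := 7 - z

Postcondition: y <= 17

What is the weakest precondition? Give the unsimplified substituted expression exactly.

Answer: ( 7 - ( y + x ) ) <= 17

Derivation:
post: y <= 17
stmt 5: y := 7 - z  -- replace 1 occurrence(s) of y with (7 - z)
  => ( 7 - z ) <= 17
stmt 4: x := y - z  -- replace 0 occurrence(s) of x with (y - z)
  => ( 7 - z ) <= 17
stmt 3: y := y - y  -- replace 0 occurrence(s) of y with (y - y)
  => ( 7 - z ) <= 17
stmt 2: z := y + x  -- replace 1 occurrence(s) of z with (y + x)
  => ( 7 - ( y + x ) ) <= 17
stmt 1: z := 7 + z  -- replace 0 occurrence(s) of z with (7 + z)
  => ( 7 - ( y + x ) ) <= 17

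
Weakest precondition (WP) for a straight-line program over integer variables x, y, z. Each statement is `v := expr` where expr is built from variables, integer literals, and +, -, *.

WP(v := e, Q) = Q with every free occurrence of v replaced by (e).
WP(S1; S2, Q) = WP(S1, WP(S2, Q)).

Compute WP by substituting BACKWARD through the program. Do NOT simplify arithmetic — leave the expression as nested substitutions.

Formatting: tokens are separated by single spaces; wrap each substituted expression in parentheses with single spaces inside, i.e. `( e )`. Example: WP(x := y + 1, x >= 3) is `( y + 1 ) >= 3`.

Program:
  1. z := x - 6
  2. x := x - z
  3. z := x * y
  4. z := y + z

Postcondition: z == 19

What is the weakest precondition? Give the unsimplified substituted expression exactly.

post: z == 19
stmt 4: z := y + z  -- replace 1 occurrence(s) of z with (y + z)
  => ( y + z ) == 19
stmt 3: z := x * y  -- replace 1 occurrence(s) of z with (x * y)
  => ( y + ( x * y ) ) == 19
stmt 2: x := x - z  -- replace 1 occurrence(s) of x with (x - z)
  => ( y + ( ( x - z ) * y ) ) == 19
stmt 1: z := x - 6  -- replace 1 occurrence(s) of z with (x - 6)
  => ( y + ( ( x - ( x - 6 ) ) * y ) ) == 19

Answer: ( y + ( ( x - ( x - 6 ) ) * y ) ) == 19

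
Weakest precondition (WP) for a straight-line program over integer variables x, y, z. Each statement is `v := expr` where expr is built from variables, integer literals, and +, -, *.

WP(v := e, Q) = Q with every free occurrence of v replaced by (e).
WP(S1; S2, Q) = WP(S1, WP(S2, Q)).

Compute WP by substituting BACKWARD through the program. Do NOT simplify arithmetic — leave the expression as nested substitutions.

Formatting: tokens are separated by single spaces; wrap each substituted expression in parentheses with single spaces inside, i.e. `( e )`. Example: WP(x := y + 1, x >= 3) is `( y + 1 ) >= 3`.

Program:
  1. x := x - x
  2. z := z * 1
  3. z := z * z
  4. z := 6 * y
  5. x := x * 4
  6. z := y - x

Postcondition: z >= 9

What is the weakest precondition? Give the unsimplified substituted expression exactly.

post: z >= 9
stmt 6: z := y - x  -- replace 1 occurrence(s) of z with (y - x)
  => ( y - x ) >= 9
stmt 5: x := x * 4  -- replace 1 occurrence(s) of x with (x * 4)
  => ( y - ( x * 4 ) ) >= 9
stmt 4: z := 6 * y  -- replace 0 occurrence(s) of z with (6 * y)
  => ( y - ( x * 4 ) ) >= 9
stmt 3: z := z * z  -- replace 0 occurrence(s) of z with (z * z)
  => ( y - ( x * 4 ) ) >= 9
stmt 2: z := z * 1  -- replace 0 occurrence(s) of z with (z * 1)
  => ( y - ( x * 4 ) ) >= 9
stmt 1: x := x - x  -- replace 1 occurrence(s) of x with (x - x)
  => ( y - ( ( x - x ) * 4 ) ) >= 9

Answer: ( y - ( ( x - x ) * 4 ) ) >= 9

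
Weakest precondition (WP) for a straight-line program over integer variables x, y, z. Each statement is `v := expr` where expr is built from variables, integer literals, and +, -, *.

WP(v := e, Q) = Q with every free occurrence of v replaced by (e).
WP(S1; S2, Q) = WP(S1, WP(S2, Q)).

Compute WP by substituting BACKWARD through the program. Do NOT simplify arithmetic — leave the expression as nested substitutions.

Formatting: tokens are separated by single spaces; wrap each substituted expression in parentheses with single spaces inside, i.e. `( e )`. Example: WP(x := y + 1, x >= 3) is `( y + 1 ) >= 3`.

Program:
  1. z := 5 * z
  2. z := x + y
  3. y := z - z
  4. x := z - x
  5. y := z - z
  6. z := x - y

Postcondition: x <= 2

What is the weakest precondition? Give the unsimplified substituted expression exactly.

Answer: ( ( x + y ) - x ) <= 2

Derivation:
post: x <= 2
stmt 6: z := x - y  -- replace 0 occurrence(s) of z with (x - y)
  => x <= 2
stmt 5: y := z - z  -- replace 0 occurrence(s) of y with (z - z)
  => x <= 2
stmt 4: x := z - x  -- replace 1 occurrence(s) of x with (z - x)
  => ( z - x ) <= 2
stmt 3: y := z - z  -- replace 0 occurrence(s) of y with (z - z)
  => ( z - x ) <= 2
stmt 2: z := x + y  -- replace 1 occurrence(s) of z with (x + y)
  => ( ( x + y ) - x ) <= 2
stmt 1: z := 5 * z  -- replace 0 occurrence(s) of z with (5 * z)
  => ( ( x + y ) - x ) <= 2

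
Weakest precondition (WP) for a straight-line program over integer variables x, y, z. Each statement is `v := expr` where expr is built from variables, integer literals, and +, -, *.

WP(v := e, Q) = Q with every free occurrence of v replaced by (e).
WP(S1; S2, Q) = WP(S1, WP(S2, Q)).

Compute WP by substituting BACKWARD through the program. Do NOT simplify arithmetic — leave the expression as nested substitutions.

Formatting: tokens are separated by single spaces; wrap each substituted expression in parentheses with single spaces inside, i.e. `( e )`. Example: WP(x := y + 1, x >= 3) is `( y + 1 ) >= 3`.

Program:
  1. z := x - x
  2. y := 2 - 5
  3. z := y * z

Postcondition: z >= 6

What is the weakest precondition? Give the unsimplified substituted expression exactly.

post: z >= 6
stmt 3: z := y * z  -- replace 1 occurrence(s) of z with (y * z)
  => ( y * z ) >= 6
stmt 2: y := 2 - 5  -- replace 1 occurrence(s) of y with (2 - 5)
  => ( ( 2 - 5 ) * z ) >= 6
stmt 1: z := x - x  -- replace 1 occurrence(s) of z with (x - x)
  => ( ( 2 - 5 ) * ( x - x ) ) >= 6

Answer: ( ( 2 - 5 ) * ( x - x ) ) >= 6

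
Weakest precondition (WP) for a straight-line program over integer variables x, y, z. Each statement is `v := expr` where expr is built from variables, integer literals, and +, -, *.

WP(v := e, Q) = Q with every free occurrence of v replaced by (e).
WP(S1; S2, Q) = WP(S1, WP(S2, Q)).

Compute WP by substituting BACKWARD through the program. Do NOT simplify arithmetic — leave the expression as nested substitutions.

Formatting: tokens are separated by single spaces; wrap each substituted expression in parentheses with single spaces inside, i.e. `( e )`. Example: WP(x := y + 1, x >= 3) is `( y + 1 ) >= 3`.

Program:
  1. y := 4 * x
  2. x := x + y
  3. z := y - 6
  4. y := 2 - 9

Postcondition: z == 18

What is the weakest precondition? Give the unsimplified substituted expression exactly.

post: z == 18
stmt 4: y := 2 - 9  -- replace 0 occurrence(s) of y with (2 - 9)
  => z == 18
stmt 3: z := y - 6  -- replace 1 occurrence(s) of z with (y - 6)
  => ( y - 6 ) == 18
stmt 2: x := x + y  -- replace 0 occurrence(s) of x with (x + y)
  => ( y - 6 ) == 18
stmt 1: y := 4 * x  -- replace 1 occurrence(s) of y with (4 * x)
  => ( ( 4 * x ) - 6 ) == 18

Answer: ( ( 4 * x ) - 6 ) == 18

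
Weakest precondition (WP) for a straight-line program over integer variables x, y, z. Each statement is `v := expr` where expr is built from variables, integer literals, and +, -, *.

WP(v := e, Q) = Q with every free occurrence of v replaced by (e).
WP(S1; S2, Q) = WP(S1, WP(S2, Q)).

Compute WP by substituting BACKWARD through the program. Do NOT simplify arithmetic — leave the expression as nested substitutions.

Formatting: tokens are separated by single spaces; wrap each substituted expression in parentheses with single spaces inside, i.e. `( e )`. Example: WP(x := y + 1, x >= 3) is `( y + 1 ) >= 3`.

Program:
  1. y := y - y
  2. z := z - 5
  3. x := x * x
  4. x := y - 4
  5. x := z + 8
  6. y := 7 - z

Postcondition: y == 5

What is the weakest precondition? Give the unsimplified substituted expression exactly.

Answer: ( 7 - ( z - 5 ) ) == 5

Derivation:
post: y == 5
stmt 6: y := 7 - z  -- replace 1 occurrence(s) of y with (7 - z)
  => ( 7 - z ) == 5
stmt 5: x := z + 8  -- replace 0 occurrence(s) of x with (z + 8)
  => ( 7 - z ) == 5
stmt 4: x := y - 4  -- replace 0 occurrence(s) of x with (y - 4)
  => ( 7 - z ) == 5
stmt 3: x := x * x  -- replace 0 occurrence(s) of x with (x * x)
  => ( 7 - z ) == 5
stmt 2: z := z - 5  -- replace 1 occurrence(s) of z with (z - 5)
  => ( 7 - ( z - 5 ) ) == 5
stmt 1: y := y - y  -- replace 0 occurrence(s) of y with (y - y)
  => ( 7 - ( z - 5 ) ) == 5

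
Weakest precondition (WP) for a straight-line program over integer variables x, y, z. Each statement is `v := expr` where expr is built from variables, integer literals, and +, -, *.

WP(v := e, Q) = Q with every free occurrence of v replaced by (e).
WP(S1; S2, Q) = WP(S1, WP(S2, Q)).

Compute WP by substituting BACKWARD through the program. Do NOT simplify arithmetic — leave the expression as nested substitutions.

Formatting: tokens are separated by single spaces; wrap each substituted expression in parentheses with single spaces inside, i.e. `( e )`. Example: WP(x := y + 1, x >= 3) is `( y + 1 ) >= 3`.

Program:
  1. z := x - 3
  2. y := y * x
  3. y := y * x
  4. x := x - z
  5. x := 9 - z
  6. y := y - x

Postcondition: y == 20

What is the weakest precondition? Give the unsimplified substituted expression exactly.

Answer: ( ( ( y * x ) * x ) - ( 9 - ( x - 3 ) ) ) == 20

Derivation:
post: y == 20
stmt 6: y := y - x  -- replace 1 occurrence(s) of y with (y - x)
  => ( y - x ) == 20
stmt 5: x := 9 - z  -- replace 1 occurrence(s) of x with (9 - z)
  => ( y - ( 9 - z ) ) == 20
stmt 4: x := x - z  -- replace 0 occurrence(s) of x with (x - z)
  => ( y - ( 9 - z ) ) == 20
stmt 3: y := y * x  -- replace 1 occurrence(s) of y with (y * x)
  => ( ( y * x ) - ( 9 - z ) ) == 20
stmt 2: y := y * x  -- replace 1 occurrence(s) of y with (y * x)
  => ( ( ( y * x ) * x ) - ( 9 - z ) ) == 20
stmt 1: z := x - 3  -- replace 1 occurrence(s) of z with (x - 3)
  => ( ( ( y * x ) * x ) - ( 9 - ( x - 3 ) ) ) == 20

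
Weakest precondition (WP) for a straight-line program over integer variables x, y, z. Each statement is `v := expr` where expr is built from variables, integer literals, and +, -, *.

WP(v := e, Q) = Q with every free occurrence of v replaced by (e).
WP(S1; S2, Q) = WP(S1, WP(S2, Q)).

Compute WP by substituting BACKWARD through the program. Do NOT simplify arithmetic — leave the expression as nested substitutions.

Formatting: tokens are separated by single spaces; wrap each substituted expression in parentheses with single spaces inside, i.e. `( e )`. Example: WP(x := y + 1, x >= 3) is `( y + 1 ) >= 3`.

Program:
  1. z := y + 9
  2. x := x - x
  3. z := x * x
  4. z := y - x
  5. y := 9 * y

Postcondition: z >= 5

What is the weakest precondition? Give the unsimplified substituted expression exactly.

post: z >= 5
stmt 5: y := 9 * y  -- replace 0 occurrence(s) of y with (9 * y)
  => z >= 5
stmt 4: z := y - x  -- replace 1 occurrence(s) of z with (y - x)
  => ( y - x ) >= 5
stmt 3: z := x * x  -- replace 0 occurrence(s) of z with (x * x)
  => ( y - x ) >= 5
stmt 2: x := x - x  -- replace 1 occurrence(s) of x with (x - x)
  => ( y - ( x - x ) ) >= 5
stmt 1: z := y + 9  -- replace 0 occurrence(s) of z with (y + 9)
  => ( y - ( x - x ) ) >= 5

Answer: ( y - ( x - x ) ) >= 5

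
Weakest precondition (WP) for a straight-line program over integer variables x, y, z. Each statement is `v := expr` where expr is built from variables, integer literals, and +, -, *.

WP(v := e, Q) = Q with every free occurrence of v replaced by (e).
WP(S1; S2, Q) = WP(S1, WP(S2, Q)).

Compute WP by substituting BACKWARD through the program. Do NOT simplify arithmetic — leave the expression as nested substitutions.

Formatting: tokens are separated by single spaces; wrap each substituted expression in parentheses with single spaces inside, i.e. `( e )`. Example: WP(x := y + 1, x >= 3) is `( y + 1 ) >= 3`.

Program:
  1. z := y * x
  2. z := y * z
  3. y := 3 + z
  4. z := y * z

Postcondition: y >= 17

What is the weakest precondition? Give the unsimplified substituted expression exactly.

Answer: ( 3 + ( y * ( y * x ) ) ) >= 17

Derivation:
post: y >= 17
stmt 4: z := y * z  -- replace 0 occurrence(s) of z with (y * z)
  => y >= 17
stmt 3: y := 3 + z  -- replace 1 occurrence(s) of y with (3 + z)
  => ( 3 + z ) >= 17
stmt 2: z := y * z  -- replace 1 occurrence(s) of z with (y * z)
  => ( 3 + ( y * z ) ) >= 17
stmt 1: z := y * x  -- replace 1 occurrence(s) of z with (y * x)
  => ( 3 + ( y * ( y * x ) ) ) >= 17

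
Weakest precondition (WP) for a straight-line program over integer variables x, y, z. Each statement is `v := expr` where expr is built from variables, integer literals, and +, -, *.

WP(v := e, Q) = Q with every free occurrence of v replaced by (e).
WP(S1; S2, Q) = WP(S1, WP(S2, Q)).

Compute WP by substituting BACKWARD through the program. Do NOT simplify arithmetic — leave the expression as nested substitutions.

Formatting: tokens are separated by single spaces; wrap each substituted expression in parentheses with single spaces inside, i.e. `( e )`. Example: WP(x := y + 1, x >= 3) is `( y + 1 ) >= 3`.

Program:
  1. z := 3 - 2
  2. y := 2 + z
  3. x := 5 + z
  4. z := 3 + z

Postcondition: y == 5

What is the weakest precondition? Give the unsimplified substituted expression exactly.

post: y == 5
stmt 4: z := 3 + z  -- replace 0 occurrence(s) of z with (3 + z)
  => y == 5
stmt 3: x := 5 + z  -- replace 0 occurrence(s) of x with (5 + z)
  => y == 5
stmt 2: y := 2 + z  -- replace 1 occurrence(s) of y with (2 + z)
  => ( 2 + z ) == 5
stmt 1: z := 3 - 2  -- replace 1 occurrence(s) of z with (3 - 2)
  => ( 2 + ( 3 - 2 ) ) == 5

Answer: ( 2 + ( 3 - 2 ) ) == 5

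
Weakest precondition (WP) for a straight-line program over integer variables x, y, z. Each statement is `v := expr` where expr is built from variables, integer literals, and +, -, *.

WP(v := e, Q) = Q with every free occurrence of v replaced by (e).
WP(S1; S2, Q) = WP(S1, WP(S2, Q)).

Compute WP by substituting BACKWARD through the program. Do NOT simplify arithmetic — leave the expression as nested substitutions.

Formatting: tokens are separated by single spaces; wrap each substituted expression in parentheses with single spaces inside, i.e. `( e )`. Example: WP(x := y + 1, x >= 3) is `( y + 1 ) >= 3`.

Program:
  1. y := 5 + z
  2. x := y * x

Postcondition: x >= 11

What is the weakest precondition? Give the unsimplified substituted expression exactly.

Answer: ( ( 5 + z ) * x ) >= 11

Derivation:
post: x >= 11
stmt 2: x := y * x  -- replace 1 occurrence(s) of x with (y * x)
  => ( y * x ) >= 11
stmt 1: y := 5 + z  -- replace 1 occurrence(s) of y with (5 + z)
  => ( ( 5 + z ) * x ) >= 11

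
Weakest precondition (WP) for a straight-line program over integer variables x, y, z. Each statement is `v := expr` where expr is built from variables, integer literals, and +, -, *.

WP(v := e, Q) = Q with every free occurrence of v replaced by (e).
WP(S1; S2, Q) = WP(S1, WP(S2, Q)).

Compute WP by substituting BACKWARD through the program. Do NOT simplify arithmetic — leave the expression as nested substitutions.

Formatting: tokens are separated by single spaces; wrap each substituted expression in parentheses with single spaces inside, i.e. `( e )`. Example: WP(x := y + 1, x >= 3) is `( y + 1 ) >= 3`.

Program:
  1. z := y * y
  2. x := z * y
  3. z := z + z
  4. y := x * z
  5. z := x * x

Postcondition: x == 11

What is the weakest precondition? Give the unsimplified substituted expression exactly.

Answer: ( ( y * y ) * y ) == 11

Derivation:
post: x == 11
stmt 5: z := x * x  -- replace 0 occurrence(s) of z with (x * x)
  => x == 11
stmt 4: y := x * z  -- replace 0 occurrence(s) of y with (x * z)
  => x == 11
stmt 3: z := z + z  -- replace 0 occurrence(s) of z with (z + z)
  => x == 11
stmt 2: x := z * y  -- replace 1 occurrence(s) of x with (z * y)
  => ( z * y ) == 11
stmt 1: z := y * y  -- replace 1 occurrence(s) of z with (y * y)
  => ( ( y * y ) * y ) == 11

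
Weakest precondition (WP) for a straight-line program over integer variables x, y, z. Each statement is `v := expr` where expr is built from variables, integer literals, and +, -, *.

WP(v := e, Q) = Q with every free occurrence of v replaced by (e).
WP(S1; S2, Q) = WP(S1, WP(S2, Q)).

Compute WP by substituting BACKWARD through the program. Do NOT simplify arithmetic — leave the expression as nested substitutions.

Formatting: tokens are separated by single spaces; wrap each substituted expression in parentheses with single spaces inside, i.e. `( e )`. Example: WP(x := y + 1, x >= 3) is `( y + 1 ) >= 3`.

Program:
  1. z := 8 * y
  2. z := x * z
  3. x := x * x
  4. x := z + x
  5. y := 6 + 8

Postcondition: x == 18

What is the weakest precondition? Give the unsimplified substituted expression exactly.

Answer: ( ( x * ( 8 * y ) ) + ( x * x ) ) == 18

Derivation:
post: x == 18
stmt 5: y := 6 + 8  -- replace 0 occurrence(s) of y with (6 + 8)
  => x == 18
stmt 4: x := z + x  -- replace 1 occurrence(s) of x with (z + x)
  => ( z + x ) == 18
stmt 3: x := x * x  -- replace 1 occurrence(s) of x with (x * x)
  => ( z + ( x * x ) ) == 18
stmt 2: z := x * z  -- replace 1 occurrence(s) of z with (x * z)
  => ( ( x * z ) + ( x * x ) ) == 18
stmt 1: z := 8 * y  -- replace 1 occurrence(s) of z with (8 * y)
  => ( ( x * ( 8 * y ) ) + ( x * x ) ) == 18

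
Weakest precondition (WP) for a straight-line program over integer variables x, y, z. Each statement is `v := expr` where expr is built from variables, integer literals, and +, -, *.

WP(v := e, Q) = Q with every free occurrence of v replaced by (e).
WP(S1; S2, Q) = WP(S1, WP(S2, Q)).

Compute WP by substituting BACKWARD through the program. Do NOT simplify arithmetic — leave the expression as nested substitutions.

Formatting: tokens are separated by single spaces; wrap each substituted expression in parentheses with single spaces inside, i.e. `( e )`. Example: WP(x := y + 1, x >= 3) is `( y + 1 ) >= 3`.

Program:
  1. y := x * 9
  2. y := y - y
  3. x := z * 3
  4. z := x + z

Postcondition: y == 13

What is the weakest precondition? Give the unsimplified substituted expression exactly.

Answer: ( ( x * 9 ) - ( x * 9 ) ) == 13

Derivation:
post: y == 13
stmt 4: z := x + z  -- replace 0 occurrence(s) of z with (x + z)
  => y == 13
stmt 3: x := z * 3  -- replace 0 occurrence(s) of x with (z * 3)
  => y == 13
stmt 2: y := y - y  -- replace 1 occurrence(s) of y with (y - y)
  => ( y - y ) == 13
stmt 1: y := x * 9  -- replace 2 occurrence(s) of y with (x * 9)
  => ( ( x * 9 ) - ( x * 9 ) ) == 13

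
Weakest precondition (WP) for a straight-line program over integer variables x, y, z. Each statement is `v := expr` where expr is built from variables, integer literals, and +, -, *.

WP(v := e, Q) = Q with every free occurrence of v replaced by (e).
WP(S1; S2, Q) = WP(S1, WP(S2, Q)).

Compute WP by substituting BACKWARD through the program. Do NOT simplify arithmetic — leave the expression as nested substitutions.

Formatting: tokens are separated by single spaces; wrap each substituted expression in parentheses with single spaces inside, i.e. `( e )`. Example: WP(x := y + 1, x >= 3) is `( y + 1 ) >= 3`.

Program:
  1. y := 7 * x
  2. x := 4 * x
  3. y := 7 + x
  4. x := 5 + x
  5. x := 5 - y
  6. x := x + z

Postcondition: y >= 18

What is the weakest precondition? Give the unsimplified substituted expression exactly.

post: y >= 18
stmt 6: x := x + z  -- replace 0 occurrence(s) of x with (x + z)
  => y >= 18
stmt 5: x := 5 - y  -- replace 0 occurrence(s) of x with (5 - y)
  => y >= 18
stmt 4: x := 5 + x  -- replace 0 occurrence(s) of x with (5 + x)
  => y >= 18
stmt 3: y := 7 + x  -- replace 1 occurrence(s) of y with (7 + x)
  => ( 7 + x ) >= 18
stmt 2: x := 4 * x  -- replace 1 occurrence(s) of x with (4 * x)
  => ( 7 + ( 4 * x ) ) >= 18
stmt 1: y := 7 * x  -- replace 0 occurrence(s) of y with (7 * x)
  => ( 7 + ( 4 * x ) ) >= 18

Answer: ( 7 + ( 4 * x ) ) >= 18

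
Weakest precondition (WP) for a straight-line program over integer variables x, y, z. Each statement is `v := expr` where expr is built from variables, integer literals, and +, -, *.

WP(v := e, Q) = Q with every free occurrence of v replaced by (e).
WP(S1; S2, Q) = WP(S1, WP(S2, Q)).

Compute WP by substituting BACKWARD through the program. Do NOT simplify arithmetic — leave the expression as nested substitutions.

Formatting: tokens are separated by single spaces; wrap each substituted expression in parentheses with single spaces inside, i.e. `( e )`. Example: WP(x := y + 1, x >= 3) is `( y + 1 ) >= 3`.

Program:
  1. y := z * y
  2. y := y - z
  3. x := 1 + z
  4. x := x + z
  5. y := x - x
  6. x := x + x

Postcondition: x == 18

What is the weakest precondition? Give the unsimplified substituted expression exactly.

post: x == 18
stmt 6: x := x + x  -- replace 1 occurrence(s) of x with (x + x)
  => ( x + x ) == 18
stmt 5: y := x - x  -- replace 0 occurrence(s) of y with (x - x)
  => ( x + x ) == 18
stmt 4: x := x + z  -- replace 2 occurrence(s) of x with (x + z)
  => ( ( x + z ) + ( x + z ) ) == 18
stmt 3: x := 1 + z  -- replace 2 occurrence(s) of x with (1 + z)
  => ( ( ( 1 + z ) + z ) + ( ( 1 + z ) + z ) ) == 18
stmt 2: y := y - z  -- replace 0 occurrence(s) of y with (y - z)
  => ( ( ( 1 + z ) + z ) + ( ( 1 + z ) + z ) ) == 18
stmt 1: y := z * y  -- replace 0 occurrence(s) of y with (z * y)
  => ( ( ( 1 + z ) + z ) + ( ( 1 + z ) + z ) ) == 18

Answer: ( ( ( 1 + z ) + z ) + ( ( 1 + z ) + z ) ) == 18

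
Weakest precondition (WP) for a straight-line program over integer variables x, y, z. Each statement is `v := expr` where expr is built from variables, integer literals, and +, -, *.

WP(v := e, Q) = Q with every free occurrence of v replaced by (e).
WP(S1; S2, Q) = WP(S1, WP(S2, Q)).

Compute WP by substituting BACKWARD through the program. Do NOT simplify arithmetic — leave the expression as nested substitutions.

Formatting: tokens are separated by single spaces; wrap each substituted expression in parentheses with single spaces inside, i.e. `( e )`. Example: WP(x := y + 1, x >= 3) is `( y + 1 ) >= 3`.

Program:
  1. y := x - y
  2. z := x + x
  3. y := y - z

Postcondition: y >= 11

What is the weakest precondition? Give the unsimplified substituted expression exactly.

Answer: ( ( x - y ) - ( x + x ) ) >= 11

Derivation:
post: y >= 11
stmt 3: y := y - z  -- replace 1 occurrence(s) of y with (y - z)
  => ( y - z ) >= 11
stmt 2: z := x + x  -- replace 1 occurrence(s) of z with (x + x)
  => ( y - ( x + x ) ) >= 11
stmt 1: y := x - y  -- replace 1 occurrence(s) of y with (x - y)
  => ( ( x - y ) - ( x + x ) ) >= 11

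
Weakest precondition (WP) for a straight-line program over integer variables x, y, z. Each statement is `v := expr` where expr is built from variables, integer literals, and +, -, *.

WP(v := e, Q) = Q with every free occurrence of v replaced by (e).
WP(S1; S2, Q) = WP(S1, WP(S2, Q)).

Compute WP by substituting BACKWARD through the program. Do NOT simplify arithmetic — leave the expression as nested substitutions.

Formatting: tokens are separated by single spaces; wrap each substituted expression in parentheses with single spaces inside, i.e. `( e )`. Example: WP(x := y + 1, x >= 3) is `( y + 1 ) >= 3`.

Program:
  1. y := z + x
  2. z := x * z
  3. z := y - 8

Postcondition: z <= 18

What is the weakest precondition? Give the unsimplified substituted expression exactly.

post: z <= 18
stmt 3: z := y - 8  -- replace 1 occurrence(s) of z with (y - 8)
  => ( y - 8 ) <= 18
stmt 2: z := x * z  -- replace 0 occurrence(s) of z with (x * z)
  => ( y - 8 ) <= 18
stmt 1: y := z + x  -- replace 1 occurrence(s) of y with (z + x)
  => ( ( z + x ) - 8 ) <= 18

Answer: ( ( z + x ) - 8 ) <= 18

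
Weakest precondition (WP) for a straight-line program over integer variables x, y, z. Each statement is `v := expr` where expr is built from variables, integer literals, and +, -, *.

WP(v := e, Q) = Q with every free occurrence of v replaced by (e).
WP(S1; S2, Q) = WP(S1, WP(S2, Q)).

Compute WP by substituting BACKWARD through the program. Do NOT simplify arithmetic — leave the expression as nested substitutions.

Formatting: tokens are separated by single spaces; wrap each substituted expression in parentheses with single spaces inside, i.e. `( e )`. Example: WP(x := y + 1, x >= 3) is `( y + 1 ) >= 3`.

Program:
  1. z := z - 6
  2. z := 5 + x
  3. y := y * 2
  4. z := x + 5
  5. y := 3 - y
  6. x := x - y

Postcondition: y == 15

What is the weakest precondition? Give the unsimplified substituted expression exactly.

Answer: ( 3 - ( y * 2 ) ) == 15

Derivation:
post: y == 15
stmt 6: x := x - y  -- replace 0 occurrence(s) of x with (x - y)
  => y == 15
stmt 5: y := 3 - y  -- replace 1 occurrence(s) of y with (3 - y)
  => ( 3 - y ) == 15
stmt 4: z := x + 5  -- replace 0 occurrence(s) of z with (x + 5)
  => ( 3 - y ) == 15
stmt 3: y := y * 2  -- replace 1 occurrence(s) of y with (y * 2)
  => ( 3 - ( y * 2 ) ) == 15
stmt 2: z := 5 + x  -- replace 0 occurrence(s) of z with (5 + x)
  => ( 3 - ( y * 2 ) ) == 15
stmt 1: z := z - 6  -- replace 0 occurrence(s) of z with (z - 6)
  => ( 3 - ( y * 2 ) ) == 15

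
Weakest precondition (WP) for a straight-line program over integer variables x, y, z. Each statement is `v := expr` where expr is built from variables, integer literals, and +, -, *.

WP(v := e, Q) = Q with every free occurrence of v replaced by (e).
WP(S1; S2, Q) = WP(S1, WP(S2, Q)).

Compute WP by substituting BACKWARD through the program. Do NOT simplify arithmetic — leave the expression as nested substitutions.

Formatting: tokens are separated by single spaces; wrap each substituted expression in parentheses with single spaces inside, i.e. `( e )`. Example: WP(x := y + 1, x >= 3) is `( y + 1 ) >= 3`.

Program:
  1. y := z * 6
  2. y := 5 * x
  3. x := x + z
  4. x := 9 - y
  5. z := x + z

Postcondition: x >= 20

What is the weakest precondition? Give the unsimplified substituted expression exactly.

Answer: ( 9 - ( 5 * x ) ) >= 20

Derivation:
post: x >= 20
stmt 5: z := x + z  -- replace 0 occurrence(s) of z with (x + z)
  => x >= 20
stmt 4: x := 9 - y  -- replace 1 occurrence(s) of x with (9 - y)
  => ( 9 - y ) >= 20
stmt 3: x := x + z  -- replace 0 occurrence(s) of x with (x + z)
  => ( 9 - y ) >= 20
stmt 2: y := 5 * x  -- replace 1 occurrence(s) of y with (5 * x)
  => ( 9 - ( 5 * x ) ) >= 20
stmt 1: y := z * 6  -- replace 0 occurrence(s) of y with (z * 6)
  => ( 9 - ( 5 * x ) ) >= 20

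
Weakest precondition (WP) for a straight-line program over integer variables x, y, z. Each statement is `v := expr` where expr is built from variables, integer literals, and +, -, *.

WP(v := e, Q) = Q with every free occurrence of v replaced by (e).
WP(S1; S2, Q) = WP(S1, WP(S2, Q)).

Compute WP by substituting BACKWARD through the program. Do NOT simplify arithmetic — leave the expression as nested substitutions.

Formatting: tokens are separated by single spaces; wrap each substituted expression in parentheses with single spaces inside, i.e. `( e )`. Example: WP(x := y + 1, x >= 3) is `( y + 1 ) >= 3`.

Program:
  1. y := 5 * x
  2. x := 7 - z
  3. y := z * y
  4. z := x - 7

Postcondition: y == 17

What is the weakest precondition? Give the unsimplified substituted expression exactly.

post: y == 17
stmt 4: z := x - 7  -- replace 0 occurrence(s) of z with (x - 7)
  => y == 17
stmt 3: y := z * y  -- replace 1 occurrence(s) of y with (z * y)
  => ( z * y ) == 17
stmt 2: x := 7 - z  -- replace 0 occurrence(s) of x with (7 - z)
  => ( z * y ) == 17
stmt 1: y := 5 * x  -- replace 1 occurrence(s) of y with (5 * x)
  => ( z * ( 5 * x ) ) == 17

Answer: ( z * ( 5 * x ) ) == 17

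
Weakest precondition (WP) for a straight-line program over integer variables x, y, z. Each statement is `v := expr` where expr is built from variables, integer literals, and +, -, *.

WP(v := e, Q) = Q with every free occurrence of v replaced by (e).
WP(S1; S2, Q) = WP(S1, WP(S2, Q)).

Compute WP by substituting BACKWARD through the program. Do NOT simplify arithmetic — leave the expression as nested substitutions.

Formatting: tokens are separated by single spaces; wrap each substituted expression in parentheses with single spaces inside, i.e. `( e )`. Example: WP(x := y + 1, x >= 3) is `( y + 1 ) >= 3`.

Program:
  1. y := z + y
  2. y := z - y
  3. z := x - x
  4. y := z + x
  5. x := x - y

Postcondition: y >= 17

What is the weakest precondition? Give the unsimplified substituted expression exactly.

Answer: ( ( x - x ) + x ) >= 17

Derivation:
post: y >= 17
stmt 5: x := x - y  -- replace 0 occurrence(s) of x with (x - y)
  => y >= 17
stmt 4: y := z + x  -- replace 1 occurrence(s) of y with (z + x)
  => ( z + x ) >= 17
stmt 3: z := x - x  -- replace 1 occurrence(s) of z with (x - x)
  => ( ( x - x ) + x ) >= 17
stmt 2: y := z - y  -- replace 0 occurrence(s) of y with (z - y)
  => ( ( x - x ) + x ) >= 17
stmt 1: y := z + y  -- replace 0 occurrence(s) of y with (z + y)
  => ( ( x - x ) + x ) >= 17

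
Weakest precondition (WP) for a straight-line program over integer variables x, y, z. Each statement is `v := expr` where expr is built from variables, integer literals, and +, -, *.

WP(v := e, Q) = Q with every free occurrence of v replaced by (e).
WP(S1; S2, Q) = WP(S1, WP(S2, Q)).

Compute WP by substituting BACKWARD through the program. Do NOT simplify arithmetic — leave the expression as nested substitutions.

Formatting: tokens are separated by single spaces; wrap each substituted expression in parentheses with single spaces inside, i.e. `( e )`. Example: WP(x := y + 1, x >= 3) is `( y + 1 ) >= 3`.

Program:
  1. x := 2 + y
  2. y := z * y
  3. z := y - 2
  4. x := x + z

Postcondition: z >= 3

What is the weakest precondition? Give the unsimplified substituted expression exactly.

Answer: ( ( z * y ) - 2 ) >= 3

Derivation:
post: z >= 3
stmt 4: x := x + z  -- replace 0 occurrence(s) of x with (x + z)
  => z >= 3
stmt 3: z := y - 2  -- replace 1 occurrence(s) of z with (y - 2)
  => ( y - 2 ) >= 3
stmt 2: y := z * y  -- replace 1 occurrence(s) of y with (z * y)
  => ( ( z * y ) - 2 ) >= 3
stmt 1: x := 2 + y  -- replace 0 occurrence(s) of x with (2 + y)
  => ( ( z * y ) - 2 ) >= 3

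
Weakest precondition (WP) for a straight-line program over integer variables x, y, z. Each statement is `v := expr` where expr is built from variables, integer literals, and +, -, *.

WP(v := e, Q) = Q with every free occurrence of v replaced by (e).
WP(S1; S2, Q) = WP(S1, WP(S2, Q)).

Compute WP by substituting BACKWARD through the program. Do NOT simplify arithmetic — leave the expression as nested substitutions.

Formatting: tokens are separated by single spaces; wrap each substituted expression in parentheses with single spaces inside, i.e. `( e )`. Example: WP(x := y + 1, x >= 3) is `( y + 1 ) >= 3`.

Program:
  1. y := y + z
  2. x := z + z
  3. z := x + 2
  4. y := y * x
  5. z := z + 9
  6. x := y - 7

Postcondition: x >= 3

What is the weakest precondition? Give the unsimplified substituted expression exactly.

post: x >= 3
stmt 6: x := y - 7  -- replace 1 occurrence(s) of x with (y - 7)
  => ( y - 7 ) >= 3
stmt 5: z := z + 9  -- replace 0 occurrence(s) of z with (z + 9)
  => ( y - 7 ) >= 3
stmt 4: y := y * x  -- replace 1 occurrence(s) of y with (y * x)
  => ( ( y * x ) - 7 ) >= 3
stmt 3: z := x + 2  -- replace 0 occurrence(s) of z with (x + 2)
  => ( ( y * x ) - 7 ) >= 3
stmt 2: x := z + z  -- replace 1 occurrence(s) of x with (z + z)
  => ( ( y * ( z + z ) ) - 7 ) >= 3
stmt 1: y := y + z  -- replace 1 occurrence(s) of y with (y + z)
  => ( ( ( y + z ) * ( z + z ) ) - 7 ) >= 3

Answer: ( ( ( y + z ) * ( z + z ) ) - 7 ) >= 3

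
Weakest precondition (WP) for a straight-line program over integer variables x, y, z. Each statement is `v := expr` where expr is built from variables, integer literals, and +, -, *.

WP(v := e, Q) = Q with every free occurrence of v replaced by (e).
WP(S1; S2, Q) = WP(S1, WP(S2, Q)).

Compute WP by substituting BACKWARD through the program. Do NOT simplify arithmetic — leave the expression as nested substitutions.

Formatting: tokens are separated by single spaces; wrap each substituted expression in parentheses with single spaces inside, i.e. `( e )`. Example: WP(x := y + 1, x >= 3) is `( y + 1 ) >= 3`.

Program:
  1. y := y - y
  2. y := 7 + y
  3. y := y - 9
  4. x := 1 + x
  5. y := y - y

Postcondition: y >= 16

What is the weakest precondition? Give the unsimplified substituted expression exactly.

post: y >= 16
stmt 5: y := y - y  -- replace 1 occurrence(s) of y with (y - y)
  => ( y - y ) >= 16
stmt 4: x := 1 + x  -- replace 0 occurrence(s) of x with (1 + x)
  => ( y - y ) >= 16
stmt 3: y := y - 9  -- replace 2 occurrence(s) of y with (y - 9)
  => ( ( y - 9 ) - ( y - 9 ) ) >= 16
stmt 2: y := 7 + y  -- replace 2 occurrence(s) of y with (7 + y)
  => ( ( ( 7 + y ) - 9 ) - ( ( 7 + y ) - 9 ) ) >= 16
stmt 1: y := y - y  -- replace 2 occurrence(s) of y with (y - y)
  => ( ( ( 7 + ( y - y ) ) - 9 ) - ( ( 7 + ( y - y ) ) - 9 ) ) >= 16

Answer: ( ( ( 7 + ( y - y ) ) - 9 ) - ( ( 7 + ( y - y ) ) - 9 ) ) >= 16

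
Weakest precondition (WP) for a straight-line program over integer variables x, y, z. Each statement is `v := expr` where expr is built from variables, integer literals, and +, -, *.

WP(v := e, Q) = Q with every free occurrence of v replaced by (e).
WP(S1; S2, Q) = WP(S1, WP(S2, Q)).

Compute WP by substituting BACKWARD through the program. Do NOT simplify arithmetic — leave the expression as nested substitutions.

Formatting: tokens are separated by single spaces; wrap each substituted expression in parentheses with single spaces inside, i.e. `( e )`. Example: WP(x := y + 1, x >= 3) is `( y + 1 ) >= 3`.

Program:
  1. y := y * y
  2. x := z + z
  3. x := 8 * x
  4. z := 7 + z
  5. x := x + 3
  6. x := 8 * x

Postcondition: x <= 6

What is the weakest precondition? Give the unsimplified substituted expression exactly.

post: x <= 6
stmt 6: x := 8 * x  -- replace 1 occurrence(s) of x with (8 * x)
  => ( 8 * x ) <= 6
stmt 5: x := x + 3  -- replace 1 occurrence(s) of x with (x + 3)
  => ( 8 * ( x + 3 ) ) <= 6
stmt 4: z := 7 + z  -- replace 0 occurrence(s) of z with (7 + z)
  => ( 8 * ( x + 3 ) ) <= 6
stmt 3: x := 8 * x  -- replace 1 occurrence(s) of x with (8 * x)
  => ( 8 * ( ( 8 * x ) + 3 ) ) <= 6
stmt 2: x := z + z  -- replace 1 occurrence(s) of x with (z + z)
  => ( 8 * ( ( 8 * ( z + z ) ) + 3 ) ) <= 6
stmt 1: y := y * y  -- replace 0 occurrence(s) of y with (y * y)
  => ( 8 * ( ( 8 * ( z + z ) ) + 3 ) ) <= 6

Answer: ( 8 * ( ( 8 * ( z + z ) ) + 3 ) ) <= 6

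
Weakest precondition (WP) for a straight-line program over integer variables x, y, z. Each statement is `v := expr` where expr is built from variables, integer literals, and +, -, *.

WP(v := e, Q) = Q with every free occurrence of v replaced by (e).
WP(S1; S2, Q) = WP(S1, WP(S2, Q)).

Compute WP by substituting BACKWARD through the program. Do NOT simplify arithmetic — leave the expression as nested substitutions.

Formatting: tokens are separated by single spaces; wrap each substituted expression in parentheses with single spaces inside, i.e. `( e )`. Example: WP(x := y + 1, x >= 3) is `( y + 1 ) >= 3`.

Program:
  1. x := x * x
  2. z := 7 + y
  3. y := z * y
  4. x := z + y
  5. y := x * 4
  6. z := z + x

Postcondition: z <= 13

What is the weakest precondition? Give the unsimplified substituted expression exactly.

post: z <= 13
stmt 6: z := z + x  -- replace 1 occurrence(s) of z with (z + x)
  => ( z + x ) <= 13
stmt 5: y := x * 4  -- replace 0 occurrence(s) of y with (x * 4)
  => ( z + x ) <= 13
stmt 4: x := z + y  -- replace 1 occurrence(s) of x with (z + y)
  => ( z + ( z + y ) ) <= 13
stmt 3: y := z * y  -- replace 1 occurrence(s) of y with (z * y)
  => ( z + ( z + ( z * y ) ) ) <= 13
stmt 2: z := 7 + y  -- replace 3 occurrence(s) of z with (7 + y)
  => ( ( 7 + y ) + ( ( 7 + y ) + ( ( 7 + y ) * y ) ) ) <= 13
stmt 1: x := x * x  -- replace 0 occurrence(s) of x with (x * x)
  => ( ( 7 + y ) + ( ( 7 + y ) + ( ( 7 + y ) * y ) ) ) <= 13

Answer: ( ( 7 + y ) + ( ( 7 + y ) + ( ( 7 + y ) * y ) ) ) <= 13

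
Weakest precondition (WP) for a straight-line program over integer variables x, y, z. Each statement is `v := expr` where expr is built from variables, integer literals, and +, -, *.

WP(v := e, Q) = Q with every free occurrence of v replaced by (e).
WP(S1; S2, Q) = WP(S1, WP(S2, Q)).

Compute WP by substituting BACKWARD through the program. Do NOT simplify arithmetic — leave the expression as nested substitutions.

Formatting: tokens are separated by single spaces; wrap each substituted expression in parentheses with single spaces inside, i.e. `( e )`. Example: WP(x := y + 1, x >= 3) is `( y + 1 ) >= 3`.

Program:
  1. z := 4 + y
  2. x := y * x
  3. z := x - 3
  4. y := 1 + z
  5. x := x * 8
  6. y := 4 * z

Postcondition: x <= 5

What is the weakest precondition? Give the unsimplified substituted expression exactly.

post: x <= 5
stmt 6: y := 4 * z  -- replace 0 occurrence(s) of y with (4 * z)
  => x <= 5
stmt 5: x := x * 8  -- replace 1 occurrence(s) of x with (x * 8)
  => ( x * 8 ) <= 5
stmt 4: y := 1 + z  -- replace 0 occurrence(s) of y with (1 + z)
  => ( x * 8 ) <= 5
stmt 3: z := x - 3  -- replace 0 occurrence(s) of z with (x - 3)
  => ( x * 8 ) <= 5
stmt 2: x := y * x  -- replace 1 occurrence(s) of x with (y * x)
  => ( ( y * x ) * 8 ) <= 5
stmt 1: z := 4 + y  -- replace 0 occurrence(s) of z with (4 + y)
  => ( ( y * x ) * 8 ) <= 5

Answer: ( ( y * x ) * 8 ) <= 5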